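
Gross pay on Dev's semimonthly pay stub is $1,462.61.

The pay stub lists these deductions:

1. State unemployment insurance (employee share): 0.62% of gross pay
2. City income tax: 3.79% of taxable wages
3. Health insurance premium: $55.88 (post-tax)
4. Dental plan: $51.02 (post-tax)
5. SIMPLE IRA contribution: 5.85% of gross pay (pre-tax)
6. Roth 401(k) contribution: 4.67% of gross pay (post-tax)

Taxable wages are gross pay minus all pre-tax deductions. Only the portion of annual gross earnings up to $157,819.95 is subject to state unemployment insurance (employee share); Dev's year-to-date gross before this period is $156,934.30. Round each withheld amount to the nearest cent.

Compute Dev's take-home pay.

$1,144.17

SIMPLE IRA contribution: $1,462.61 × 0.0585 = $85.56
Taxable wages = $1,462.61 − $85.56 = $1,377.05
City income tax: $1,377.05 × 0.0379 = $52.19
State unemployment insurance (employee share): only $157,819.95 − $156,934.30 = $885.65 of this check is subject → $885.65 × 0.0062 = $5.49
Health insurance premium: $55.88
Dental plan: $51.02
Roth 401(k) contribution: $1,462.61 × 0.0467 = $68.30
Total deductions = $85.56 + $52.19 + $5.49 + $55.88 + $51.02 + $68.30 = $318.44
Net pay = $1,462.61 − $318.44 = $1,144.17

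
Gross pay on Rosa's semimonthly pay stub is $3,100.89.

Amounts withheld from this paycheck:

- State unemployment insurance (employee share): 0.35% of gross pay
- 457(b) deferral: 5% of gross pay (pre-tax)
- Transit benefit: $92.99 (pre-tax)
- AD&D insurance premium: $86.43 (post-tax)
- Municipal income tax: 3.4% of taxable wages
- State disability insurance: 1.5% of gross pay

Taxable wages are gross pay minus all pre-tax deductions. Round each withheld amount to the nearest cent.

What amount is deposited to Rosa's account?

457(b) deferral: $3,100.89 × 0.05 = $155.04
Transit benefit: $92.99
Pre-tax total = $155.04 + $92.99 = $248.03
Taxable wages = $3,100.89 − $248.03 = $2,852.86
Municipal income tax: $2,852.86 × 0.034 = $97.00
State disability insurance: $3,100.89 × 0.015 = $46.51
State unemployment insurance (employee share): $3,100.89 × 0.0035 = $10.85
AD&D insurance premium: $86.43
Total deductions = $155.04 + $92.99 + $97.00 + $46.51 + $10.85 + $86.43 = $488.82
Net pay = $3,100.89 − $488.82 = $2,612.07

$2,612.07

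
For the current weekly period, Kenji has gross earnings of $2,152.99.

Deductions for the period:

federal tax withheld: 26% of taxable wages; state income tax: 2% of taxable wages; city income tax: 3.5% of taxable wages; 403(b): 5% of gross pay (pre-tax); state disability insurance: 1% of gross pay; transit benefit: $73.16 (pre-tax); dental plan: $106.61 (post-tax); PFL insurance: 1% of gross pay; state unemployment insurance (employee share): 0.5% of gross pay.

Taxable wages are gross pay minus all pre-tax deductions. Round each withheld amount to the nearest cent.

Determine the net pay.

403(b): $2,152.99 × 0.05 = $107.65
Transit benefit: $73.16
Pre-tax total = $107.65 + $73.16 = $180.81
Taxable wages = $2,152.99 − $180.81 = $1,972.18
Federal tax withheld: $1,972.18 × 0.26 = $512.77
State income tax: $1,972.18 × 0.02 = $39.44
City income tax: $1,972.18 × 0.035 = $69.03
State unemployment insurance (employee share): $2,152.99 × 0.005 = $10.76
PFL insurance: $2,152.99 × 0.01 = $21.53
State disability insurance: $2,152.99 × 0.01 = $21.53
Dental plan: $106.61
Total deductions = $107.65 + $73.16 + $512.77 + $39.44 + $69.03 + $10.76 + $21.53 + $21.53 + $106.61 = $962.48
Net pay = $2,152.99 − $962.48 = $1,190.51

$1,190.51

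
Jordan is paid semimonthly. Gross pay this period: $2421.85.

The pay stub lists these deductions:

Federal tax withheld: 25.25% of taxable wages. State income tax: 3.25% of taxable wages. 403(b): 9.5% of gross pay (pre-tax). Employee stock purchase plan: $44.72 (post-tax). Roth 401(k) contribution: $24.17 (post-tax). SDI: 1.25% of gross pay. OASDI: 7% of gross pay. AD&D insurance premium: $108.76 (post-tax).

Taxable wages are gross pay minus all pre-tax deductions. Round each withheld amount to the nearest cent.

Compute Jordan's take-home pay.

$1189.67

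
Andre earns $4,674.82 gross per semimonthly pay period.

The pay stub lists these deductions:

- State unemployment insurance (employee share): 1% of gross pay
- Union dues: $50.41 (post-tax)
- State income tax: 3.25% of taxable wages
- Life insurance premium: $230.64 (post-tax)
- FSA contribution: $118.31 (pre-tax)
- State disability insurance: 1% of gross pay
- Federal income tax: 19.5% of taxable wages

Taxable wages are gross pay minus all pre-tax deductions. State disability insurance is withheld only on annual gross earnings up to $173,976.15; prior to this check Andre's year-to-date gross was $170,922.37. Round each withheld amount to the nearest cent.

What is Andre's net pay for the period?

FSA contribution: $118.31
Taxable wages = $4,674.82 − $118.31 = $4,556.51
Federal income tax: $4,556.51 × 0.195 = $888.52
State income tax: $4,556.51 × 0.0325 = $148.09
State unemployment insurance (employee share): $4,674.82 × 0.01 = $46.75
State disability insurance: only $173,976.15 − $170,922.37 = $3,053.78 of this check is subject → $3,053.78 × 0.01 = $30.54
Life insurance premium: $230.64
Union dues: $50.41
Total deductions = $118.31 + $888.52 + $148.09 + $46.75 + $30.54 + $230.64 + $50.41 = $1,513.26
Net pay = $4,674.82 − $1,513.26 = $3,161.56

$3,161.56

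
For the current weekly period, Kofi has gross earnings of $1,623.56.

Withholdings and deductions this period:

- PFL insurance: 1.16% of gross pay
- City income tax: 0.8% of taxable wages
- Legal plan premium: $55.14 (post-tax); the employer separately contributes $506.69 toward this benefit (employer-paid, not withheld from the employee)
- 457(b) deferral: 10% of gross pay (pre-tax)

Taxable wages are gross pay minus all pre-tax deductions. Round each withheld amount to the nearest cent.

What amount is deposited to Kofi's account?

$1,375.54

457(b) deferral: $1,623.56 × 0.1 = $162.36
Taxable wages = $1,623.56 − $162.36 = $1,461.20
City income tax: $1,461.20 × 0.008 = $11.69
PFL insurance: $1,623.56 × 0.0116 = $18.83
Legal plan premium: $55.14
(Employer's $506.69 toward legal plan premium is not withheld from the employee.)
Total deductions = $162.36 + $11.69 + $18.83 + $55.14 = $248.02
Net pay = $1,623.56 − $248.02 = $1,375.54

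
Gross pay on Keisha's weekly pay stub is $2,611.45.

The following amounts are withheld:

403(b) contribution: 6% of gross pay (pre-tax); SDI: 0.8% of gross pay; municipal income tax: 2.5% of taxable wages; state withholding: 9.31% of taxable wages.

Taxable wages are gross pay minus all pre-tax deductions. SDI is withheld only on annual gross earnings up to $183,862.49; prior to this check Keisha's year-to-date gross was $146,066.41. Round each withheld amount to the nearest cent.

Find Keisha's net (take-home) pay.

403(b) contribution: $2,611.45 × 0.06 = $156.69
Taxable wages = $2,611.45 − $156.69 = $2,454.76
State withholding: $2,454.76 × 0.0931 = $228.54
Municipal income tax: $2,454.76 × 0.025 = $61.37
SDI: cap not yet reached, full $2,611.45 is subject → $2,611.45 × 0.008 = $20.89
Total deductions = $156.69 + $228.54 + $61.37 + $20.89 = $467.49
Net pay = $2,611.45 − $467.49 = $2,143.96

$2,143.96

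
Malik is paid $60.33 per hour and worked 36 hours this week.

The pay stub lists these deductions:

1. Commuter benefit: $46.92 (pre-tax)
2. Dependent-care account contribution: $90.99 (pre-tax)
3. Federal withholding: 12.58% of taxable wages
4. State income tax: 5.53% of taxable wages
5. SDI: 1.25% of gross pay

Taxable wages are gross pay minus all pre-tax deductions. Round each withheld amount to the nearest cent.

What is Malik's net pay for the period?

$1638.47

Gross pay: 36 × $60.33 = $2171.88
Dependent-care account contribution: $90.99
Commuter benefit: $46.92
Pre-tax total = $90.99 + $46.92 = $137.91
Taxable wages = $2171.88 − $137.91 = $2033.97
Federal withholding: $2033.97 × 0.1258 = $255.87
State income tax: $2033.97 × 0.0553 = $112.48
SDI: $2171.88 × 0.0125 = $27.15
Total deductions = $90.99 + $46.92 + $255.87 + $112.48 + $27.15 = $533.41
Net pay = $2171.88 − $533.41 = $1638.47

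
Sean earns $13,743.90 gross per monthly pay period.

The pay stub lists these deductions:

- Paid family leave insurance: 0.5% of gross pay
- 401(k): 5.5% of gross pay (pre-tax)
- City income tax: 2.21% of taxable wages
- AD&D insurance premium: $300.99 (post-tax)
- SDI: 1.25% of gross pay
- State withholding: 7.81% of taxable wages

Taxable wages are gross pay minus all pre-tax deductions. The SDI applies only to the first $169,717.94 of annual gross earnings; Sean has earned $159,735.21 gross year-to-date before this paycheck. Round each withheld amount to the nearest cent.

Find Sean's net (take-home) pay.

401(k): $13,743.90 × 0.055 = $755.91
Taxable wages = $13,743.90 − $755.91 = $12,987.99
City income tax: $12,987.99 × 0.0221 = $287.03
State withholding: $12,987.99 × 0.0781 = $1,014.36
SDI: only $169,717.94 − $159,735.21 = $9,982.73 of this check is subject → $9,982.73 × 0.0125 = $124.78
Paid family leave insurance: $13,743.90 × 0.005 = $68.72
AD&D insurance premium: $300.99
Total deductions = $755.91 + $287.03 + $1,014.36 + $124.78 + $68.72 + $300.99 = $2,551.79
Net pay = $13,743.90 − $2,551.79 = $11,192.11

$11,192.11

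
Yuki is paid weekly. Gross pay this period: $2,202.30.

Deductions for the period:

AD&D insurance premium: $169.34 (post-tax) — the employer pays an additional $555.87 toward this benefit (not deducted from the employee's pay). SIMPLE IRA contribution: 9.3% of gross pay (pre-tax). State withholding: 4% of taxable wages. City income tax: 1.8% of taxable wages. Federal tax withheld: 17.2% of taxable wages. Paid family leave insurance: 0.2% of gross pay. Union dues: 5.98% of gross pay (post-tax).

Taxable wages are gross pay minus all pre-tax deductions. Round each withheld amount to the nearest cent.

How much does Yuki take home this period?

$1,232.63

SIMPLE IRA contribution: $2,202.30 × 0.093 = $204.81
Taxable wages = $2,202.30 − $204.81 = $1,997.49
City income tax: $1,997.49 × 0.018 = $35.95
State withholding: $1,997.49 × 0.04 = $79.90
Federal tax withheld: $1,997.49 × 0.172 = $343.57
Paid family leave insurance: $2,202.30 × 0.002 = $4.40
AD&D insurance premium: $169.34
Union dues: $2,202.30 × 0.0598 = $131.70
(Employer's $555.87 toward AD&D insurance premium is not withheld from the employee.)
Total deductions = $204.81 + $35.95 + $79.90 + $343.57 + $4.40 + $169.34 + $131.70 = $969.67
Net pay = $2,202.30 − $969.67 = $1,232.63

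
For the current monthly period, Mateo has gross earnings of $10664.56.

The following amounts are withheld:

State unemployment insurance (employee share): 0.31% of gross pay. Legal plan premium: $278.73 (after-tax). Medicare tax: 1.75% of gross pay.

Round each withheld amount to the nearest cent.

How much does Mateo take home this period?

Medicare tax: $10664.56 × 0.0175 = $186.63
State unemployment insurance (employee share): $10664.56 × 0.0031 = $33.06
Legal plan premium: $278.73
Total deductions = $186.63 + $33.06 + $278.73 = $498.42
Net pay = $10664.56 − $498.42 = $10166.14

$10166.14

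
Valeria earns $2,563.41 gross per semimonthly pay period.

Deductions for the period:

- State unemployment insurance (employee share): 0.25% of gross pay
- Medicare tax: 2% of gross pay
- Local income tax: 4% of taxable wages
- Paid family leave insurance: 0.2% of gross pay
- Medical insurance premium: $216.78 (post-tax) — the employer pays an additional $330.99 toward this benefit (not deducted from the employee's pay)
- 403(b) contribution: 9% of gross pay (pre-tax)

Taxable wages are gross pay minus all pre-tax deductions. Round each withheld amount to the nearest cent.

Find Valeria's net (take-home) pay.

$1,959.80

403(b) contribution: $2,563.41 × 0.09 = $230.71
Taxable wages = $2,563.41 − $230.71 = $2,332.70
Local income tax: $2,332.70 × 0.04 = $93.31
Paid family leave insurance: $2,563.41 × 0.002 = $5.13
Medicare tax: $2,563.41 × 0.02 = $51.27
State unemployment insurance (employee share): $2,563.41 × 0.0025 = $6.41
Medical insurance premium: $216.78
(Employer's $330.99 toward medical insurance premium is not withheld from the employee.)
Total deductions = $230.71 + $93.31 + $5.13 + $51.27 + $6.41 + $216.78 = $603.61
Net pay = $2,563.41 − $603.61 = $1,959.80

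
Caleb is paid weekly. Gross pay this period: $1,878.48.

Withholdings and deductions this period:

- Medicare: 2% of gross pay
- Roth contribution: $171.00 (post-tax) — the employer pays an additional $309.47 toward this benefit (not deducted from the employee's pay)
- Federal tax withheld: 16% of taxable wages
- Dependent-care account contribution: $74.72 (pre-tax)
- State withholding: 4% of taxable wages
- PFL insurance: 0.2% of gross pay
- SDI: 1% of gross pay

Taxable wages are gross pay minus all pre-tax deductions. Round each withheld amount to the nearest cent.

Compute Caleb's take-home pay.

Dependent-care account contribution: $74.72
Taxable wages = $1,878.48 − $74.72 = $1,803.76
State withholding: $1,803.76 × 0.04 = $72.15
Federal tax withheld: $1,803.76 × 0.16 = $288.60
SDI: $1,878.48 × 0.01 = $18.78
PFL insurance: $1,878.48 × 0.002 = $3.76
Medicare: $1,878.48 × 0.02 = $37.57
Roth contribution: $171.00
(Employer's $309.47 toward Roth contribution is not withheld from the employee.)
Total deductions = $74.72 + $72.15 + $288.60 + $18.78 + $3.76 + $37.57 + $171.00 = $666.58
Net pay = $1,878.48 − $666.58 = $1,211.90

$1,211.90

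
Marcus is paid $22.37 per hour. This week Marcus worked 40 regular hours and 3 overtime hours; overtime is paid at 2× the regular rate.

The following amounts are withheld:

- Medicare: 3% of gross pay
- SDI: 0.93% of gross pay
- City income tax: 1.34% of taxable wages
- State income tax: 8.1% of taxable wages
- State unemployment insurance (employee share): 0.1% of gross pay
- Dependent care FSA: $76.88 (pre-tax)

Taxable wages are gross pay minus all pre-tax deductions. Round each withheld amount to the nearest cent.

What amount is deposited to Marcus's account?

Regular pay: 40 × $22.37 = $894.80
Overtime pay: 3 × $22.37 × 2 = $134.22
Gross pay = $894.80 + $134.22 = $1,029.02
Dependent care FSA: $76.88
Taxable wages = $1,029.02 − $76.88 = $952.14
State income tax: $952.14 × 0.081 = $77.12
City income tax: $952.14 × 0.0134 = $12.76
State unemployment insurance (employee share): $1,029.02 × 0.001 = $1.03
SDI: $1,029.02 × 0.0093 = $9.57
Medicare: $1,029.02 × 0.03 = $30.87
Total deductions = $76.88 + $77.12 + $12.76 + $1.03 + $9.57 + $30.87 = $208.23
Net pay = $1,029.02 − $208.23 = $820.79

$820.79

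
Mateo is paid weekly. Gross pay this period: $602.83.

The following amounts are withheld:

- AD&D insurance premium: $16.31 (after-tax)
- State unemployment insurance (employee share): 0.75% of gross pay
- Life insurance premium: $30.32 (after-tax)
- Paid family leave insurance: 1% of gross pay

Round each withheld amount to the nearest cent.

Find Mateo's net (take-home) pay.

$545.65

State unemployment insurance (employee share): $602.83 × 0.0075 = $4.52
Paid family leave insurance: $602.83 × 0.01 = $6.03
Life insurance premium: $30.32
AD&D insurance premium: $16.31
Total deductions = $4.52 + $6.03 + $30.32 + $16.31 = $57.18
Net pay = $602.83 − $57.18 = $545.65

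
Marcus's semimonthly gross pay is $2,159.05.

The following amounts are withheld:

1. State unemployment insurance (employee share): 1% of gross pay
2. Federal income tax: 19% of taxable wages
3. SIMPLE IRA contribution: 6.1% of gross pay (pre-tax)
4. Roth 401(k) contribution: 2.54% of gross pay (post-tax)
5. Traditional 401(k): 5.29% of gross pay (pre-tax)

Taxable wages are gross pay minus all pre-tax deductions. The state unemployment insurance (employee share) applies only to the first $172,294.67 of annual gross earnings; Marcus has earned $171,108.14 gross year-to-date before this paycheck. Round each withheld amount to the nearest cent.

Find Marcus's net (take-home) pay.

Traditional 401(k): $2,159.05 × 0.0529 = $114.21
SIMPLE IRA contribution: $2,159.05 × 0.061 = $131.70
Pre-tax total = $114.21 + $131.70 = $245.91
Taxable wages = $2,159.05 − $245.91 = $1,913.14
Federal income tax: $1,913.14 × 0.19 = $363.50
State unemployment insurance (employee share): only $172,294.67 − $171,108.14 = $1,186.53 of this check is subject → $1,186.53 × 0.01 = $11.87
Roth 401(k) contribution: $2,159.05 × 0.0254 = $54.84
Total deductions = $114.21 + $131.70 + $363.50 + $11.87 + $54.84 = $676.12
Net pay = $2,159.05 − $676.12 = $1,482.93

$1,482.93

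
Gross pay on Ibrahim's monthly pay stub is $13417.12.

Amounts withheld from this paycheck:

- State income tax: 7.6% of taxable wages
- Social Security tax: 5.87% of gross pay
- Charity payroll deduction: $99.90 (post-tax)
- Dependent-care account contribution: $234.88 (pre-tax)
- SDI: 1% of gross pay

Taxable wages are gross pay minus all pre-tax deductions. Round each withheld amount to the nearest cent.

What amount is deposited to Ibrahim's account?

$11158.74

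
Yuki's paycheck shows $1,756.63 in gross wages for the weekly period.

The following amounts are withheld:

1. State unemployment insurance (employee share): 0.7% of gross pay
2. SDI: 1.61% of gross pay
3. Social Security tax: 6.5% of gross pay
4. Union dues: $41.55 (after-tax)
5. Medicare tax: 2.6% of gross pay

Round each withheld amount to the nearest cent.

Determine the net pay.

SDI: $1,756.63 × 0.0161 = $28.28
Medicare tax: $1,756.63 × 0.026 = $45.67
State unemployment insurance (employee share): $1,756.63 × 0.007 = $12.30
Social Security tax: $1,756.63 × 0.065 = $114.18
Union dues: $41.55
Total deductions = $28.28 + $45.67 + $12.30 + $114.18 + $41.55 = $241.98
Net pay = $1,756.63 − $241.98 = $1,514.65

$1,514.65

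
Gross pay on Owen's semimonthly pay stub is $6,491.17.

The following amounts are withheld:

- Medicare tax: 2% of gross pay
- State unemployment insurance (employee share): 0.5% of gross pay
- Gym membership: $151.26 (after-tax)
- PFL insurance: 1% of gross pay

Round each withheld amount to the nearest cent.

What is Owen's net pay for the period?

State unemployment insurance (employee share): $6,491.17 × 0.005 = $32.46
Medicare tax: $6,491.17 × 0.02 = $129.82
PFL insurance: $6,491.17 × 0.01 = $64.91
Gym membership: $151.26
Total deductions = $32.46 + $129.82 + $64.91 + $151.26 = $378.45
Net pay = $6,491.17 − $378.45 = $6,112.72

$6,112.72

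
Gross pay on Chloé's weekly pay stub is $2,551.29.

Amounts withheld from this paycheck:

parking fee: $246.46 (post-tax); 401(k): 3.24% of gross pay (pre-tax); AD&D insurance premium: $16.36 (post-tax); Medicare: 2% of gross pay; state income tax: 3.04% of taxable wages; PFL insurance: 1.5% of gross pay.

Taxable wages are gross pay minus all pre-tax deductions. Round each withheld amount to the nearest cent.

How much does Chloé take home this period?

401(k): $2,551.29 × 0.0324 = $82.66
Taxable wages = $2,551.29 − $82.66 = $2,468.63
State income tax: $2,468.63 × 0.0304 = $75.05
PFL insurance: $2,551.29 × 0.015 = $38.27
Medicare: $2,551.29 × 0.02 = $51.03
AD&D insurance premium: $16.36
Parking fee: $246.46
Total deductions = $82.66 + $75.05 + $38.27 + $51.03 + $16.36 + $246.46 = $509.83
Net pay = $2,551.29 − $509.83 = $2,041.46

$2,041.46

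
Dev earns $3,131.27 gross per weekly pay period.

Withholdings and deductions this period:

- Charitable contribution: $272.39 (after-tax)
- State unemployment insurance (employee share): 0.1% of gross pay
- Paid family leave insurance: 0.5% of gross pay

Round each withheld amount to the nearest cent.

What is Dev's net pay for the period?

State unemployment insurance (employee share): $3,131.27 × 0.001 = $3.13
Paid family leave insurance: $3,131.27 × 0.005 = $15.66
Charitable contribution: $272.39
Total deductions = $3.13 + $15.66 + $272.39 = $291.18
Net pay = $3,131.27 − $291.18 = $2,840.09

$2,840.09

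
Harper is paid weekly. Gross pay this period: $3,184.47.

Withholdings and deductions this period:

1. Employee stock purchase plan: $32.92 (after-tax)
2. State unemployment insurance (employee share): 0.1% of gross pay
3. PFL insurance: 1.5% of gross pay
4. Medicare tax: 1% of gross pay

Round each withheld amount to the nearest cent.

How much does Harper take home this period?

State unemployment insurance (employee share): $3,184.47 × 0.001 = $3.18
Medicare tax: $3,184.47 × 0.01 = $31.84
PFL insurance: $3,184.47 × 0.015 = $47.77
Employee stock purchase plan: $32.92
Total deductions = $3.18 + $31.84 + $47.77 + $32.92 = $115.71
Net pay = $3,184.47 − $115.71 = $3,068.76

$3,068.76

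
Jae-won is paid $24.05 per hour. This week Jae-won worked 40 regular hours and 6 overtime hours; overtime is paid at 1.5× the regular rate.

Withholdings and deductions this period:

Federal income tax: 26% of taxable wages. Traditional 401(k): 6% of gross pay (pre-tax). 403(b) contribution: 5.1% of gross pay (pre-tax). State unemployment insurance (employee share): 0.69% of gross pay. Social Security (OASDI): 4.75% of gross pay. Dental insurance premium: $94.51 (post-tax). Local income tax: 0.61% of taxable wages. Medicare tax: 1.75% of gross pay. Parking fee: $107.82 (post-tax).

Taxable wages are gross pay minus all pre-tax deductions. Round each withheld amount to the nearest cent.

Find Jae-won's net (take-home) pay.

Regular pay: 40 × $24.05 = $962.00
Overtime pay: 6 × $24.05 × 1.5 = $216.45
Gross pay = $962.00 + $216.45 = $1,178.45
Traditional 401(k): $1,178.45 × 0.06 = $70.71
403(b) contribution: $1,178.45 × 0.051 = $60.10
Pre-tax total = $70.71 + $60.10 = $130.81
Taxable wages = $1,178.45 − $130.81 = $1,047.64
Local income tax: $1,047.64 × 0.0061 = $6.39
Federal income tax: $1,047.64 × 0.26 = $272.39
Medicare tax: $1,178.45 × 0.0175 = $20.62
State unemployment insurance (employee share): $1,178.45 × 0.0069 = $8.13
Social Security (OASDI): $1,178.45 × 0.0475 = $55.98
Dental insurance premium: $94.51
Parking fee: $107.82
Total deductions = $70.71 + $60.10 + $6.39 + $272.39 + $20.62 + $8.13 + $55.98 + $94.51 + $107.82 = $696.65
Net pay = $1,178.45 − $696.65 = $481.80

$481.80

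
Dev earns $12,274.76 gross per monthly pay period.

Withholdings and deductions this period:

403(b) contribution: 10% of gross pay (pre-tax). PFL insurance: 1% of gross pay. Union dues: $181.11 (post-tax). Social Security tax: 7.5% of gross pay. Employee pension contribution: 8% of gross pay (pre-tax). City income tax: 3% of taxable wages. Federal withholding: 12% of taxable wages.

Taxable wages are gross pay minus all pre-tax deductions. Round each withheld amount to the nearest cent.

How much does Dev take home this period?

403(b) contribution: $12,274.76 × 0.1 = $1,227.48
Employee pension contribution: $12,274.76 × 0.08 = $981.98
Pre-tax total = $1,227.48 + $981.98 = $2,209.46
Taxable wages = $12,274.76 − $2,209.46 = $10,065.30
City income tax: $10,065.30 × 0.03 = $301.96
Federal withholding: $10,065.30 × 0.12 = $1,207.84
Social Security tax: $12,274.76 × 0.075 = $920.61
PFL insurance: $12,274.76 × 0.01 = $122.75
Union dues: $181.11
Total deductions = $1,227.48 + $981.98 + $301.96 + $1,207.84 + $920.61 + $122.75 + $181.11 = $4,943.73
Net pay = $12,274.76 − $4,943.73 = $7,331.03

$7,331.03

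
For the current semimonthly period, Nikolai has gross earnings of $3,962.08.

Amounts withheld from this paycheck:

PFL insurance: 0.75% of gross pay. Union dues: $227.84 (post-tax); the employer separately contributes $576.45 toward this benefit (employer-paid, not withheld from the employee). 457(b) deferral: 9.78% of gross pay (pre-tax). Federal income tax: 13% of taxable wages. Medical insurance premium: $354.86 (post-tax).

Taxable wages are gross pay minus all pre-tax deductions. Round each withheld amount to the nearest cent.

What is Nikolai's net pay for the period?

$2,497.47

457(b) deferral: $3,962.08 × 0.0978 = $387.49
Taxable wages = $3,962.08 − $387.49 = $3,574.59
Federal income tax: $3,574.59 × 0.13 = $464.70
PFL insurance: $3,962.08 × 0.0075 = $29.72
Union dues: $227.84
Medical insurance premium: $354.86
(Employer's $576.45 toward union dues is not withheld from the employee.)
Total deductions = $387.49 + $464.70 + $29.72 + $227.84 + $354.86 = $1,464.61
Net pay = $3,962.08 − $1,464.61 = $2,497.47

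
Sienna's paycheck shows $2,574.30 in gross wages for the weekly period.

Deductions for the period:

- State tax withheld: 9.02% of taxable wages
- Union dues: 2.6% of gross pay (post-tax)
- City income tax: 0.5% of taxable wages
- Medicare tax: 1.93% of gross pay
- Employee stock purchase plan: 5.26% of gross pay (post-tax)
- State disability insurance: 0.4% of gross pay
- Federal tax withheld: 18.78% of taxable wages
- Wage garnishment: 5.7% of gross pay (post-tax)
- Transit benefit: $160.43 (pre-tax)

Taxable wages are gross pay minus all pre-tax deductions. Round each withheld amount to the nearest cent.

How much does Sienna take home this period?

$1,321.69

Transit benefit: $160.43
Taxable wages = $2,574.30 − $160.43 = $2,413.87
City income tax: $2,413.87 × 0.005 = $12.07
Federal tax withheld: $2,413.87 × 0.1878 = $453.32
State tax withheld: $2,413.87 × 0.0902 = $217.73
State disability insurance: $2,574.30 × 0.004 = $10.30
Medicare tax: $2,574.30 × 0.0193 = $49.68
Wage garnishment: $2,574.30 × 0.057 = $146.74
Union dues: $2,574.30 × 0.026 = $66.93
Employee stock purchase plan: $2,574.30 × 0.0526 = $135.41
Total deductions = $160.43 + $12.07 + $453.32 + $217.73 + $10.30 + $49.68 + $146.74 + $66.93 + $135.41 = $1,252.61
Net pay = $2,574.30 − $1,252.61 = $1,321.69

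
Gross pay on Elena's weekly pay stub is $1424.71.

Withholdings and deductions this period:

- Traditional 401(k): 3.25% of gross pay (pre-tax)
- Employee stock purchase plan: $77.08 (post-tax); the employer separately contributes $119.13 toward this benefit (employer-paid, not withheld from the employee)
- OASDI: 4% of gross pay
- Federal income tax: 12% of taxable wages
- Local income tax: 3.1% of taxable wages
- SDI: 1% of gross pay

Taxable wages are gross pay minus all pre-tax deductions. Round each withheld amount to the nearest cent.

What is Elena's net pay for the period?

$1021.95

Traditional 401(k): $1424.71 × 0.0325 = $46.30
Taxable wages = $1424.71 − $46.30 = $1378.41
Federal income tax: $1378.41 × 0.12 = $165.41
Local income tax: $1378.41 × 0.031 = $42.73
SDI: $1424.71 × 0.01 = $14.25
OASDI: $1424.71 × 0.04 = $56.99
Employee stock purchase plan: $77.08
(Employer's $119.13 toward employee stock purchase plan is not withheld from the employee.)
Total deductions = $46.30 + $165.41 + $42.73 + $14.25 + $56.99 + $77.08 = $402.76
Net pay = $1424.71 − $402.76 = $1021.95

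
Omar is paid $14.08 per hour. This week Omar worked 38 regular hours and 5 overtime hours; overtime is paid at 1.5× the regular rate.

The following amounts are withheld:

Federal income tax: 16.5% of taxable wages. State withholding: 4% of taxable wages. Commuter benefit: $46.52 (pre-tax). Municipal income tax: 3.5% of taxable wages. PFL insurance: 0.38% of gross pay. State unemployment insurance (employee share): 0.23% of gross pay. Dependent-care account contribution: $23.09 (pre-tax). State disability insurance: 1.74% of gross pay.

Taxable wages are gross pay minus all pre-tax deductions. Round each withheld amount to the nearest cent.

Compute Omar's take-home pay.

$418.93

Regular pay: 38 × $14.08 = $535.04
Overtime pay: 5 × $14.08 × 1.5 = $105.60
Gross pay = $535.04 + $105.60 = $640.64
Commuter benefit: $46.52
Dependent-care account contribution: $23.09
Pre-tax total = $46.52 + $23.09 = $69.61
Taxable wages = $640.64 − $69.61 = $571.03
Municipal income tax: $571.03 × 0.035 = $19.99
State withholding: $571.03 × 0.04 = $22.84
Federal income tax: $571.03 × 0.165 = $94.22
PFL insurance: $640.64 × 0.0038 = $2.43
State disability insurance: $640.64 × 0.0174 = $11.15
State unemployment insurance (employee share): $640.64 × 0.0023 = $1.47
Total deductions = $46.52 + $23.09 + $19.99 + $22.84 + $94.22 + $2.43 + $11.15 + $1.47 = $221.71
Net pay = $640.64 − $221.71 = $418.93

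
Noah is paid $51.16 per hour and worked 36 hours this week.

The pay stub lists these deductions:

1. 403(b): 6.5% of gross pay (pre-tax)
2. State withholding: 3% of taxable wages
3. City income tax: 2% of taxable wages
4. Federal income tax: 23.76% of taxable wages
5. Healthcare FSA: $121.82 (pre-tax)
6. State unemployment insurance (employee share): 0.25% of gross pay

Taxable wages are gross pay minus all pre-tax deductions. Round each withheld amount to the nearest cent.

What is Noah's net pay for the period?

Gross pay: 36 × $51.16 = $1,841.76
Healthcare FSA: $121.82
403(b): $1,841.76 × 0.065 = $119.71
Pre-tax total = $121.82 + $119.71 = $241.53
Taxable wages = $1,841.76 − $241.53 = $1,600.23
City income tax: $1,600.23 × 0.02 = $32.00
Federal income tax: $1,600.23 × 0.2376 = $380.21
State withholding: $1,600.23 × 0.03 = $48.01
State unemployment insurance (employee share): $1,841.76 × 0.0025 = $4.60
Total deductions = $121.82 + $119.71 + $32.00 + $380.21 + $48.01 + $4.60 = $706.35
Net pay = $1,841.76 − $706.35 = $1,135.41

$1,135.41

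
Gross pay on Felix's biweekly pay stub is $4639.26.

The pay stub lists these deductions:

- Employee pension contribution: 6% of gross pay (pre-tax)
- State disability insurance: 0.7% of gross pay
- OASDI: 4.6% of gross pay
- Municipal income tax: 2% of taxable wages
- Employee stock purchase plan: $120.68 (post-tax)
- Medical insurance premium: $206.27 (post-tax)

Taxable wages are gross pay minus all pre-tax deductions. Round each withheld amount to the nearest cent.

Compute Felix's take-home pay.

Employee pension contribution: $4639.26 × 0.06 = $278.36
Taxable wages = $4639.26 − $278.36 = $4360.90
Municipal income tax: $4360.90 × 0.02 = $87.22
OASDI: $4639.26 × 0.046 = $213.41
State disability insurance: $4639.26 × 0.007 = $32.47
Employee stock purchase plan: $120.68
Medical insurance premium: $206.27
Total deductions = $278.36 + $87.22 + $213.41 + $32.47 + $120.68 + $206.27 = $938.41
Net pay = $4639.26 − $938.41 = $3700.85

$3700.85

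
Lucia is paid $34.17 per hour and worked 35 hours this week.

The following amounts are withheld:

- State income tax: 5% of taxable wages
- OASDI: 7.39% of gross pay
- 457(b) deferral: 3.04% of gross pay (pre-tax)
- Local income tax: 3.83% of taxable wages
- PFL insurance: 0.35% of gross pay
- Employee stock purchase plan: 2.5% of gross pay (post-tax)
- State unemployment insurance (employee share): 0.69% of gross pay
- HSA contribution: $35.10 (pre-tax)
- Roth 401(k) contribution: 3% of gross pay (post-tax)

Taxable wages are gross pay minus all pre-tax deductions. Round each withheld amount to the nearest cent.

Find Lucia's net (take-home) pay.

Gross pay: 35 × $34.17 = $1,195.95
HSA contribution: $35.10
457(b) deferral: $1,195.95 × 0.0304 = $36.36
Pre-tax total = $35.10 + $36.36 = $71.46
Taxable wages = $1,195.95 − $71.46 = $1,124.49
State income tax: $1,124.49 × 0.05 = $56.22
Local income tax: $1,124.49 × 0.0383 = $43.07
OASDI: $1,195.95 × 0.0739 = $88.38
PFL insurance: $1,195.95 × 0.0035 = $4.19
State unemployment insurance (employee share): $1,195.95 × 0.0069 = $8.25
Roth 401(k) contribution: $1,195.95 × 0.03 = $35.88
Employee stock purchase plan: $1,195.95 × 0.025 = $29.90
Total deductions = $35.10 + $36.36 + $56.22 + $43.07 + $88.38 + $4.19 + $8.25 + $35.88 + $29.90 = $337.35
Net pay = $1,195.95 − $337.35 = $858.60

$858.60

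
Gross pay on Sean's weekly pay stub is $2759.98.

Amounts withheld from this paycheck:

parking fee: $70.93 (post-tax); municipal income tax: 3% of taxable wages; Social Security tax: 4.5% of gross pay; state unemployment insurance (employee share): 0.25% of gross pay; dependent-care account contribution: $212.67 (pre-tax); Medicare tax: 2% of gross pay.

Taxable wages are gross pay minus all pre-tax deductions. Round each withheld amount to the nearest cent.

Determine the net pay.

Dependent-care account contribution: $212.67
Taxable wages = $2759.98 − $212.67 = $2547.31
Municipal income tax: $2547.31 × 0.03 = $76.42
Medicare tax: $2759.98 × 0.02 = $55.20
Social Security tax: $2759.98 × 0.045 = $124.20
State unemployment insurance (employee share): $2759.98 × 0.0025 = $6.90
Parking fee: $70.93
Total deductions = $212.67 + $76.42 + $55.20 + $124.20 + $6.90 + $70.93 = $546.32
Net pay = $2759.98 − $546.32 = $2213.66

$2213.66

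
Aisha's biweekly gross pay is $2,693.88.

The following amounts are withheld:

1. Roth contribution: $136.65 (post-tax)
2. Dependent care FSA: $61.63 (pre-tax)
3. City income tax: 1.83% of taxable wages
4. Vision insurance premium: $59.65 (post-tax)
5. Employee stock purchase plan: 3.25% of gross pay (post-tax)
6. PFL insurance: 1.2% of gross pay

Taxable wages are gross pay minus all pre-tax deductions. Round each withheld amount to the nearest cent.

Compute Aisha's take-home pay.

$2,267.90

Dependent care FSA: $61.63
Taxable wages = $2,693.88 − $61.63 = $2,632.25
City income tax: $2,632.25 × 0.0183 = $48.17
PFL insurance: $2,693.88 × 0.012 = $32.33
Vision insurance premium: $59.65
Employee stock purchase plan: $2,693.88 × 0.0325 = $87.55
Roth contribution: $136.65
Total deductions = $61.63 + $48.17 + $32.33 + $59.65 + $87.55 + $136.65 = $425.98
Net pay = $2,693.88 − $425.98 = $2,267.90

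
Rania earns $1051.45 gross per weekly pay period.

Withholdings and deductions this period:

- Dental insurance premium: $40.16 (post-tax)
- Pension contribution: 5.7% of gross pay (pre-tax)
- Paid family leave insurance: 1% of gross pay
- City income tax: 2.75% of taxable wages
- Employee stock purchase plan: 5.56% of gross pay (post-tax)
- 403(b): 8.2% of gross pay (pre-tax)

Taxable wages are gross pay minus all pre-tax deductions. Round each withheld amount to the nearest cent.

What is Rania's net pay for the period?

$771.27

Pension contribution: $1051.45 × 0.057 = $59.93
403(b): $1051.45 × 0.082 = $86.22
Pre-tax total = $59.93 + $86.22 = $146.15
Taxable wages = $1051.45 − $146.15 = $905.30
City income tax: $905.30 × 0.0275 = $24.90
Paid family leave insurance: $1051.45 × 0.01 = $10.51
Employee stock purchase plan: $1051.45 × 0.0556 = $58.46
Dental insurance premium: $40.16
Total deductions = $59.93 + $86.22 + $24.90 + $10.51 + $58.46 + $40.16 = $280.18
Net pay = $1051.45 − $280.18 = $771.27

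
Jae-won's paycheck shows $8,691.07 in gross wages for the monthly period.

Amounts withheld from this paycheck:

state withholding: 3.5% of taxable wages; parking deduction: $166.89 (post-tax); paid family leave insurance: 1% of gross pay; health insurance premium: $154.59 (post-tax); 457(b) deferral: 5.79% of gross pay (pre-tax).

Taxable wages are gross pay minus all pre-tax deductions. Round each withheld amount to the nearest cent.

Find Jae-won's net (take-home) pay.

457(b) deferral: $8,691.07 × 0.0579 = $503.21
Taxable wages = $8,691.07 − $503.21 = $8,187.86
State withholding: $8,187.86 × 0.035 = $286.58
Paid family leave insurance: $8,691.07 × 0.01 = $86.91
Parking deduction: $166.89
Health insurance premium: $154.59
Total deductions = $503.21 + $286.58 + $86.91 + $166.89 + $154.59 = $1,198.18
Net pay = $8,691.07 − $1,198.18 = $7,492.89

$7,492.89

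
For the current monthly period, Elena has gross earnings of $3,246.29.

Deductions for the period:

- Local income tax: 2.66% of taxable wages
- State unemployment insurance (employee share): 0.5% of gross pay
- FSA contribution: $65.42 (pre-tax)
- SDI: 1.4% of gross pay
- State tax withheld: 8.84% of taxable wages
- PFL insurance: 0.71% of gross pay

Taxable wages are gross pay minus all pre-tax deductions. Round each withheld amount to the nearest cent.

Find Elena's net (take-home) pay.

$2,730.34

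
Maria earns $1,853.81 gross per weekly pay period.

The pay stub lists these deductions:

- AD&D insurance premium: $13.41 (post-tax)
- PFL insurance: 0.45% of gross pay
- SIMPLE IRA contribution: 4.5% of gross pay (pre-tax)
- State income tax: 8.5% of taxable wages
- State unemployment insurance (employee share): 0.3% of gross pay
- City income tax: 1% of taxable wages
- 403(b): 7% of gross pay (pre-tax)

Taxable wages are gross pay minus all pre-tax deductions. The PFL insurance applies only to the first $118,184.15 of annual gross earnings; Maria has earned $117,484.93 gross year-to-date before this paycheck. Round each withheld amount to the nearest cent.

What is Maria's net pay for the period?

$1,462.64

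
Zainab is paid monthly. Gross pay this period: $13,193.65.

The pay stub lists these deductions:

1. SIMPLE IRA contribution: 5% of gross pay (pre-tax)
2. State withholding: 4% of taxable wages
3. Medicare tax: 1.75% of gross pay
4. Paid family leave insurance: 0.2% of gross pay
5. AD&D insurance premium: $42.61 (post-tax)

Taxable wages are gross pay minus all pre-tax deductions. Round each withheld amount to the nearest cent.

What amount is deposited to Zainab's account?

$11,732.72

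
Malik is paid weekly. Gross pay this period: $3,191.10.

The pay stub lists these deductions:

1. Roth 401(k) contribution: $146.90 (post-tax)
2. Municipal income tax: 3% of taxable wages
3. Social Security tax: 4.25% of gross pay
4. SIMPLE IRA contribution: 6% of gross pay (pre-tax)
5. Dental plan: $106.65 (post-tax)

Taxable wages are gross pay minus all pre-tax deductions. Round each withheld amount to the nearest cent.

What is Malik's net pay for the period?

SIMPLE IRA contribution: $3,191.10 × 0.06 = $191.47
Taxable wages = $3,191.10 − $191.47 = $2,999.63
Municipal income tax: $2,999.63 × 0.03 = $89.99
Social Security tax: $3,191.10 × 0.0425 = $135.62
Dental plan: $106.65
Roth 401(k) contribution: $146.90
Total deductions = $191.47 + $89.99 + $135.62 + $106.65 + $146.90 = $670.63
Net pay = $3,191.10 − $670.63 = $2,520.47

$2,520.47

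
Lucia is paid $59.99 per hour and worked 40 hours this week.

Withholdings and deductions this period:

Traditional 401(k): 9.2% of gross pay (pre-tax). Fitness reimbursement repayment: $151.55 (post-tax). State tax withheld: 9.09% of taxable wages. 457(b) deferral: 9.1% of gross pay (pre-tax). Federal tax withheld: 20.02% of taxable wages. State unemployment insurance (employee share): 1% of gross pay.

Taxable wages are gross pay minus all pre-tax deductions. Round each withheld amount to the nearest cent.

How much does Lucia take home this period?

Gross pay: 40 × $59.99 = $2,399.60
457(b) deferral: $2,399.60 × 0.091 = $218.36
Traditional 401(k): $2,399.60 × 0.092 = $220.76
Pre-tax total = $218.36 + $220.76 = $439.12
Taxable wages = $2,399.60 − $439.12 = $1,960.48
State tax withheld: $1,960.48 × 0.0909 = $178.21
Federal tax withheld: $1,960.48 × 0.2002 = $392.49
State unemployment insurance (employee share): $2,399.60 × 0.01 = $24.00
Fitness reimbursement repayment: $151.55
Total deductions = $218.36 + $220.76 + $178.21 + $392.49 + $24.00 + $151.55 = $1,185.37
Net pay = $2,399.60 − $1,185.37 = $1,214.23

$1,214.23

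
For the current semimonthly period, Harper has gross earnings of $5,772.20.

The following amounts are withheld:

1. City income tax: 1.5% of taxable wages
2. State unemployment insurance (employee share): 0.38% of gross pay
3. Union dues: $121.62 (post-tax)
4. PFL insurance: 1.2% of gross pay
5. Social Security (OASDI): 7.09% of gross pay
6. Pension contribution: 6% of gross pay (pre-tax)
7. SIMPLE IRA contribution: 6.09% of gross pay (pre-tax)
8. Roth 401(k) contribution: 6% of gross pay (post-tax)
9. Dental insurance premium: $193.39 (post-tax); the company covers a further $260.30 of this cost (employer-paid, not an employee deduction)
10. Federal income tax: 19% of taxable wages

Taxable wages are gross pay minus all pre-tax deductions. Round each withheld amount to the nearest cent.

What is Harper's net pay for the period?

$2,872.31

Pension contribution: $5,772.20 × 0.06 = $346.33
SIMPLE IRA contribution: $5,772.20 × 0.0609 = $351.53
Pre-tax total = $346.33 + $351.53 = $697.86
Taxable wages = $5,772.20 − $697.86 = $5,074.34
City income tax: $5,074.34 × 0.015 = $76.12
Federal income tax: $5,074.34 × 0.19 = $964.12
State unemployment insurance (employee share): $5,772.20 × 0.0038 = $21.93
PFL insurance: $5,772.20 × 0.012 = $69.27
Social Security (OASDI): $5,772.20 × 0.0709 = $409.25
Roth 401(k) contribution: $5,772.20 × 0.06 = $346.33
Dental insurance premium: $193.39
Union dues: $121.62
(Employer's $260.30 toward dental insurance premium is not withheld from the employee.)
Total deductions = $346.33 + $351.53 + $76.12 + $964.12 + $21.93 + $69.27 + $409.25 + $346.33 + $193.39 + $121.62 = $2,899.89
Net pay = $5,772.20 − $2,899.89 = $2,872.31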